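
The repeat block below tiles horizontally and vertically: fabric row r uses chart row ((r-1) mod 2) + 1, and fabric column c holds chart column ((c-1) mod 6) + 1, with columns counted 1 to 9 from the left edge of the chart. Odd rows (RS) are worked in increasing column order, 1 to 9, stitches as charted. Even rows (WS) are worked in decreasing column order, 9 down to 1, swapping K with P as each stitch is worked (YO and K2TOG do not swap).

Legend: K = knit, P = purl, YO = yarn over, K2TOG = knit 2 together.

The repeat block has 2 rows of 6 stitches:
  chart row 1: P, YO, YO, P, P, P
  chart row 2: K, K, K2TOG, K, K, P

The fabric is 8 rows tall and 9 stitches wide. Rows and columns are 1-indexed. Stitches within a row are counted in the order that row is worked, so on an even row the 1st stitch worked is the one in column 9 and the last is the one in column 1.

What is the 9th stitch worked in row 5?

Row 5: (5-1) mod 2 = 0, so use chart row 1. Odd row -> RS.
Chart row 1 tiled across columns 1-9: P YO YO P P P P YO YO
RS row: no reversal, no swap; stitch n worked = column n.
Stitch 9 in working order -> YO

Result:
YO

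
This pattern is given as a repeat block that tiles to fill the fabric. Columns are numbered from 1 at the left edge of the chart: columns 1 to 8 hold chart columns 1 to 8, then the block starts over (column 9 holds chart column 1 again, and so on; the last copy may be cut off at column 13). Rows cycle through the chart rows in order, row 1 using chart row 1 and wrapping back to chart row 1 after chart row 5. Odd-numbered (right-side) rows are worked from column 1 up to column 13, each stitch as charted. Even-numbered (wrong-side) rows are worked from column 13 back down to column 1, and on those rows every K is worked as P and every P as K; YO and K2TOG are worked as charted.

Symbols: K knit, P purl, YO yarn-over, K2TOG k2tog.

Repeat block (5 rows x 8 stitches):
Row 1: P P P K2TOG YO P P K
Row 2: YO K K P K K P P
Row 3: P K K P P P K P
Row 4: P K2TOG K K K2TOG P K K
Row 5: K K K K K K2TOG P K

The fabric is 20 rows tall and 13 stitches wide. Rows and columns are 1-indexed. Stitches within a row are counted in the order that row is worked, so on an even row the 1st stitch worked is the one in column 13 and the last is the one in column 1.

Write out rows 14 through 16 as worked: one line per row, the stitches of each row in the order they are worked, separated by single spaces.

Row 14: chart row 4, WS - tiled (columns 1-13): P K2TOG K K K2TOG P K K P K2TOG K K K2TOG; work from column 13 back to 1 with K<->P swapped.
Row 15: chart row 5, RS - tile across columns 1-13 and work as-is.
Row 16: chart row 1, WS - tiled (columns 1-13): P P P K2TOG YO P P K P P P K2TOG YO; work from column 13 back to 1 with K<->P swapped.

Result:
K2TOG P P K2TOG K P P K K2TOG P P K2TOG K
K K K K K K2TOG P K K K K K K
YO K2TOG K K K P K K YO K2TOG K K K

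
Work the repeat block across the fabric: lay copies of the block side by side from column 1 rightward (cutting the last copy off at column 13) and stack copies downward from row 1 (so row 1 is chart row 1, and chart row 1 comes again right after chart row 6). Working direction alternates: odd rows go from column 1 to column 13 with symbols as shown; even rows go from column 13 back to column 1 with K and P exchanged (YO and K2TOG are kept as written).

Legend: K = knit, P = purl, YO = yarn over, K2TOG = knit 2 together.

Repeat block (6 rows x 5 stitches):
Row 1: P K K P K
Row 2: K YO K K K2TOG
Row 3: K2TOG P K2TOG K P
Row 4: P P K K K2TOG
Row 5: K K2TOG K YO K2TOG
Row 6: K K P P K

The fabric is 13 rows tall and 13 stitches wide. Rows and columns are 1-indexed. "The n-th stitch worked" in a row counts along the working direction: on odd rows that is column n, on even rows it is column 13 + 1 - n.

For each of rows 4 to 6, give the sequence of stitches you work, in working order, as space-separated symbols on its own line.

Row 4: chart row 4, WS - tiled (columns 1-13): P P K K K2TOG P P K K K2TOG P P K; work from column 13 back to 1 with K<->P swapped.
Row 5: chart row 5, RS - tile across columns 1-13 and work as-is.
Row 6: chart row 6, WS - tiled (columns 1-13): K K P P K K K P P K K K P; work from column 13 back to 1 with K<->P swapped.

Result:
P K K K2TOG P P K K K2TOG P P K K
K K2TOG K YO K2TOG K K2TOG K YO K2TOG K K2TOG K
K P P P K K P P P K K P P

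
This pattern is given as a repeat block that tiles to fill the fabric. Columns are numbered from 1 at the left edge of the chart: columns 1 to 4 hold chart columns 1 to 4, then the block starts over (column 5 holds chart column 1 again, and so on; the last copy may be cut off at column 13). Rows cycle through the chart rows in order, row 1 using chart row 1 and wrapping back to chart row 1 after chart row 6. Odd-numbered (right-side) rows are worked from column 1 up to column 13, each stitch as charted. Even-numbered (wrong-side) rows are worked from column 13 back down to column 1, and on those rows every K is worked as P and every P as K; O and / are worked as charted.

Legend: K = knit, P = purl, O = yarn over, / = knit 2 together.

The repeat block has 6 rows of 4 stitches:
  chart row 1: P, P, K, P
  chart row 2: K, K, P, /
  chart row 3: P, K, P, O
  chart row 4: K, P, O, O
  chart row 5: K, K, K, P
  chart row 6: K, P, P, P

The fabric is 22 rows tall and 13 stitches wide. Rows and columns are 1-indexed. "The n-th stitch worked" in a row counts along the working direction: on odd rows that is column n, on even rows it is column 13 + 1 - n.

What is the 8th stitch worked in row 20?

Stitch:
P

Derivation:
Row 20: (20-1) mod 6 = 1, so use chart row 2. Even row -> WS.
Chart row 2 tiled across columns 1-13: K K P / K K P / K K P / K
Wrong side: read the tiled row from column 13 down to 1 and exchange K with P (leave O, /).
Row 20 as worked: P / K P P / K P P / K P P
Stitch 8 in working order -> P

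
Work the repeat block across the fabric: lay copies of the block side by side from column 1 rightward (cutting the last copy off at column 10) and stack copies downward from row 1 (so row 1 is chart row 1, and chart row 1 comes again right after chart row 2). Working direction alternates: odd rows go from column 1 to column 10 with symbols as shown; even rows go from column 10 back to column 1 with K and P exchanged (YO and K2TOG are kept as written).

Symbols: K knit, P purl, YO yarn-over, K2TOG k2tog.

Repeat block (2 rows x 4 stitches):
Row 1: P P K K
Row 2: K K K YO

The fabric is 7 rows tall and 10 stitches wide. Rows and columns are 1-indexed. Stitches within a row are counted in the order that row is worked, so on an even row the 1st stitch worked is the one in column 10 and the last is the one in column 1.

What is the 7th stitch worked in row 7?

== STITCH ==
K

Derivation:
Row 7 uses chart row ((7-1) mod 2)+1 = 1. Row 7 is odd, so RS.
Chart row 1 tiled across columns 1-10: P P K K P P K K P P
RS: work column 1 to column 10, symbols as charted — the tiled row is the row as worked.
The 7th stitch worked is K.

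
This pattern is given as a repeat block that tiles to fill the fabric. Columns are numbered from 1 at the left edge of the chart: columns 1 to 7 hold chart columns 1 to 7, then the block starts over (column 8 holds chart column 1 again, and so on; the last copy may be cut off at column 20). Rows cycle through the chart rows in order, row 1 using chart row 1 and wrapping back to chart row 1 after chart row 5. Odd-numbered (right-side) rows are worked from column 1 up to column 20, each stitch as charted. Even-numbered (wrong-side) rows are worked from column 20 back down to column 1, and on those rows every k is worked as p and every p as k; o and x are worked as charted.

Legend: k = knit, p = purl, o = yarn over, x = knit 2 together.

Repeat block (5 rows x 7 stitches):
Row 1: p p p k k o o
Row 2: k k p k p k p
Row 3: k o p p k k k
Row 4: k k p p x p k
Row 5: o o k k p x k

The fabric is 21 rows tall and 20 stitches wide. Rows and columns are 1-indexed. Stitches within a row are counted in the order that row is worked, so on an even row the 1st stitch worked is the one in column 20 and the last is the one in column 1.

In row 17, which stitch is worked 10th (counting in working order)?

== STITCH ==
p

Derivation:
For row 17: chart row = ((17-1) mod 5) + 1 = 2; this is a RS (odd) row.
Chart row 2 tiled across columns 1-20: k k p k p k p k k p k p k p k k p k p k
Right side: take the tiled row as-is (worked left to right from column 1).
The 10th stitch worked is p.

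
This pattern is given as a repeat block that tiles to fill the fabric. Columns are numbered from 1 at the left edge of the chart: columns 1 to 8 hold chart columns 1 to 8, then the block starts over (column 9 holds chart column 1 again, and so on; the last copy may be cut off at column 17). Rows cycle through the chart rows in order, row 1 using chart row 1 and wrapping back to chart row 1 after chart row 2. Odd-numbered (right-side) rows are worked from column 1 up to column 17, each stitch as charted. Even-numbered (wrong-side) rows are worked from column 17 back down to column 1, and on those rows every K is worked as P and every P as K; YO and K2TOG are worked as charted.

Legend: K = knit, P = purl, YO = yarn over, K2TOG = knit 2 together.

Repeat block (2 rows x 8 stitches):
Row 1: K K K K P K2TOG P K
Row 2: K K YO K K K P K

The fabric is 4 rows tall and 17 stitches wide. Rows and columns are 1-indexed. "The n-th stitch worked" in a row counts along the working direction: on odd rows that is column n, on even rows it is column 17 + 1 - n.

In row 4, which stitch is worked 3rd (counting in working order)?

For row 4: chart row = ((4-1) mod 2) + 1 = 2; this is a WS (even) row.
Chart row 2 tiled across columns 1-17: K K YO K K K P K K K YO K K K P K K
Wrong side: read the tiled row from column 17 down to 1 and exchange K with P (leave YO, K2TOG).
Row 4 as worked: P P K P P P YO P P P K P P P YO P P
The 3rd stitch worked is K.

Result:
K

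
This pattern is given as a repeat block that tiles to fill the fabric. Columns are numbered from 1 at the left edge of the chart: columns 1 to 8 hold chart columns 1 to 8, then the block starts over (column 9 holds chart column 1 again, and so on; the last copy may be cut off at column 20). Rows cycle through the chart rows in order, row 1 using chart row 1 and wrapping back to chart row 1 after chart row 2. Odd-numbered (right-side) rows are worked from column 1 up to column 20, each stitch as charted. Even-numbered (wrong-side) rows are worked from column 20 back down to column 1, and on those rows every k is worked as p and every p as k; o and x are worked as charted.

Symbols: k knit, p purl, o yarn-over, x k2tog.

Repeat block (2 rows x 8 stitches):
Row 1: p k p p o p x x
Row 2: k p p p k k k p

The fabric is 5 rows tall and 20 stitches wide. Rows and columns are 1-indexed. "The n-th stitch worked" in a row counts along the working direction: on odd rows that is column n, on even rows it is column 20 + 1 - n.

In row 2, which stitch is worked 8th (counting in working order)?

== STITCH ==
p

Derivation:
Row 2 uses chart row ((2-1) mod 2)+1 = 2. Row 2 is even, so WS.
Chart row 2 tiled across columns 1-20: k p p p k k k p k p p p k k k p k p p p
WS row: flip the tiled sequence (start at column 20) and apply k<->p; o and x stay.
Row 2 as worked: k k k p k p p p k k k p k p p p k k k p
Counting 8 along the worked row gives p.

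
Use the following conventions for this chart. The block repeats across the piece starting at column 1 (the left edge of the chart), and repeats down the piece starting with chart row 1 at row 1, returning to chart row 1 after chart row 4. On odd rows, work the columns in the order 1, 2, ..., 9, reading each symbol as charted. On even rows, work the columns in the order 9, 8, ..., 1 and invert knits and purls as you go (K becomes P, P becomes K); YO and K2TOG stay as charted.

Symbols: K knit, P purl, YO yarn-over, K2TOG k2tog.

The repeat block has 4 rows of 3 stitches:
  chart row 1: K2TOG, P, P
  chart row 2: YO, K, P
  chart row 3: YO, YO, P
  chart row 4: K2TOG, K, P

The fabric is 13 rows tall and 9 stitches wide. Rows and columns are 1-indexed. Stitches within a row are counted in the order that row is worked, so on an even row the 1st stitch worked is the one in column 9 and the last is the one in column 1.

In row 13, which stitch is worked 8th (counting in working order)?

Stitch:
P

Derivation:
Row 13: (13-1) mod 4 = 0, so use chart row 1. Odd row -> RS.
Chart row 1 tiled across columns 1-9: K2TOG P P K2TOG P P K2TOG P P
RS row: no reversal, no swap; stitch n worked = column n.
Stitch 8 in working order -> P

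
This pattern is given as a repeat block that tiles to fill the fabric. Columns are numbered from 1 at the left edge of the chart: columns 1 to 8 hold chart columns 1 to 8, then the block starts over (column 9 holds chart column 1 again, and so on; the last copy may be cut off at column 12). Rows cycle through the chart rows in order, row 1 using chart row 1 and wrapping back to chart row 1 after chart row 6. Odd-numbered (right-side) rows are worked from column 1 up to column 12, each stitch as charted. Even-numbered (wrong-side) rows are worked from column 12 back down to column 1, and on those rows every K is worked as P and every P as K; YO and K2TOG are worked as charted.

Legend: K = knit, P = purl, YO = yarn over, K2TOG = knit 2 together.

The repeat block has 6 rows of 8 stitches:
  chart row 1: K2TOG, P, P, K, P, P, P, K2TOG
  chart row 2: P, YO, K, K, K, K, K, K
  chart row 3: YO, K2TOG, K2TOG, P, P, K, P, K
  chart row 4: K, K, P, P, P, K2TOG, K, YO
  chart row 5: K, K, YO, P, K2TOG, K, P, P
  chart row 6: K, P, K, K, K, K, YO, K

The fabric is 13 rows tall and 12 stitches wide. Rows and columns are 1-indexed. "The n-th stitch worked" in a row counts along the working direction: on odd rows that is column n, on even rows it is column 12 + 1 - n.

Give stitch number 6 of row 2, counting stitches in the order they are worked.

For row 2: chart row = ((2-1) mod 6) + 1 = 2; this is a WS (even) row.
Chart row 2 tiled across columns 1-12: P YO K K K K K K P YO K K
WS: work from column 12 back to column 1 (reverse the tiled row), swapping K<->P (YO and K2TOG unchanged).
Row 2 as worked: P P YO K P P P P P P YO K
Counting 6 along the worked row gives P.

Stitch:
P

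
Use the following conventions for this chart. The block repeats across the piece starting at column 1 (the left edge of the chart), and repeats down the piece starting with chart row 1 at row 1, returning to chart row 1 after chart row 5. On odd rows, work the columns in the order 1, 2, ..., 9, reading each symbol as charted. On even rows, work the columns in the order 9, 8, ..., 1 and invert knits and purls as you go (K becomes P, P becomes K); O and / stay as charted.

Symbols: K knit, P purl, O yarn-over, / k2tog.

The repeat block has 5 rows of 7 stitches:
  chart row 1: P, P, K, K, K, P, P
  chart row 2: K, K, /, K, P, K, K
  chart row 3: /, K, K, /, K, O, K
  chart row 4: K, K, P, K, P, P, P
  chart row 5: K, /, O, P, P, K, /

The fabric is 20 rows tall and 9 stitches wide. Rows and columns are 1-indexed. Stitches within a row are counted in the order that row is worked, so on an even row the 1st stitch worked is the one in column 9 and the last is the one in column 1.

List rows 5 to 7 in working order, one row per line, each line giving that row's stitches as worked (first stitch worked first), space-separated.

Row 5: chart row 5, RS - tile across columns 1-9 and work as-is.
Row 6: chart row 1, WS - tiled (columns 1-9): P P K K K P P P P; work from column 9 back to 1 with K<->P swapped.
Row 7: chart row 2, RS - tile across columns 1-9 and work as-is.

Rows as worked:
K / O P P K / K /
K K K K P P P K K
K K / K P K K K K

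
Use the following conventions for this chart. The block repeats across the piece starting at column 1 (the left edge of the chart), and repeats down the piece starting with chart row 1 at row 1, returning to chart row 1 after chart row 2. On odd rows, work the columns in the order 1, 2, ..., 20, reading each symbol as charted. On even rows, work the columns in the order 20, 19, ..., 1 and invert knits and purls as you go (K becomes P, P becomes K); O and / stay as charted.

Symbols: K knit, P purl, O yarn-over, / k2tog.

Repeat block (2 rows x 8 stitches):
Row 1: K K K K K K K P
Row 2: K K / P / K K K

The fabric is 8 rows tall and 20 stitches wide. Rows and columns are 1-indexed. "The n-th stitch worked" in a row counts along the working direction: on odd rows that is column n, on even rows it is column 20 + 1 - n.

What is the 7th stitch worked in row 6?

== STITCH ==
P

Derivation:
Row 6: (6-1) mod 2 = 1, so use chart row 2. Even row -> WS.
Chart row 2 tiled across columns 1-20: K K / P / K K K K K / P / K K K K K / P
Wrong side: read the tiled row from column 20 down to 1 and exchange K with P (leave O, /).
Row 6 as worked: K / P P P P P / K / P P P P P / K / P P
Counting 7 along the worked row gives P.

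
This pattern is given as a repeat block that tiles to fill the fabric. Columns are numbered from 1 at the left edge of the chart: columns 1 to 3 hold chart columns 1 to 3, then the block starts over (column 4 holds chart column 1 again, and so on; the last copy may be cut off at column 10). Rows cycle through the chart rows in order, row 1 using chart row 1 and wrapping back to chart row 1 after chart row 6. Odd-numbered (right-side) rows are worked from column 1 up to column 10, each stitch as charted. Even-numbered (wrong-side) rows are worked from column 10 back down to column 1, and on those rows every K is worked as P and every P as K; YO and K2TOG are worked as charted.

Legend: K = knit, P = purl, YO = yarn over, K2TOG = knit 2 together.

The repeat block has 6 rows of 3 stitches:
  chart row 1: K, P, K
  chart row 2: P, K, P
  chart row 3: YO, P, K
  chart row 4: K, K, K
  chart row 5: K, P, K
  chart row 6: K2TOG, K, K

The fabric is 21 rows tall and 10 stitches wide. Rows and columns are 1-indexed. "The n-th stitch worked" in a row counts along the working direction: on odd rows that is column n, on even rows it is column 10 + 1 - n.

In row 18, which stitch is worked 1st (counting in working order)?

Stitch:
K2TOG

Derivation:
Row 18: (18-1) mod 6 = 5, so use chart row 6. Even row -> WS.
Chart row 6 tiled across columns 1-10: K2TOG K K K2TOG K K K2TOG K K K2TOG
Wrong side: read the tiled row from column 10 down to 1 and exchange K with P (leave YO, K2TOG).
Row 18 as worked: K2TOG P P K2TOG P P K2TOG P P K2TOG
Counting 1 along the worked row gives K2TOG.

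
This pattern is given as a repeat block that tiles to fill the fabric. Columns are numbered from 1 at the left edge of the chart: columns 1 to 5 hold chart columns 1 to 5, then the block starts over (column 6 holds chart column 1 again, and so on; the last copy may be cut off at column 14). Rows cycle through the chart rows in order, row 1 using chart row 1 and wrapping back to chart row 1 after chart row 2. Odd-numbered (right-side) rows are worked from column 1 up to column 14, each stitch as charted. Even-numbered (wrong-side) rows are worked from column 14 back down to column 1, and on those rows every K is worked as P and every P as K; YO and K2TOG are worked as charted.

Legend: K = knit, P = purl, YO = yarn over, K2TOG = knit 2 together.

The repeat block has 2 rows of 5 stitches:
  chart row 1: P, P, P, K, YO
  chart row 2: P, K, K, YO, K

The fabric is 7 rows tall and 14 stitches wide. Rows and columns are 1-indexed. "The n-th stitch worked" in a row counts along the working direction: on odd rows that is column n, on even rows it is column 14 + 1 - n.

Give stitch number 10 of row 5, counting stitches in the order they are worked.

Row 5: (5-1) mod 2 = 0, so use chart row 1. Odd row -> RS.
Chart row 1 tiled across columns 1-14: P P P K YO P P P K YO P P P K
Right side: take the tiled row as-is (worked left to right from column 1).
Stitch 10 in working order -> YO

== STITCH ==
YO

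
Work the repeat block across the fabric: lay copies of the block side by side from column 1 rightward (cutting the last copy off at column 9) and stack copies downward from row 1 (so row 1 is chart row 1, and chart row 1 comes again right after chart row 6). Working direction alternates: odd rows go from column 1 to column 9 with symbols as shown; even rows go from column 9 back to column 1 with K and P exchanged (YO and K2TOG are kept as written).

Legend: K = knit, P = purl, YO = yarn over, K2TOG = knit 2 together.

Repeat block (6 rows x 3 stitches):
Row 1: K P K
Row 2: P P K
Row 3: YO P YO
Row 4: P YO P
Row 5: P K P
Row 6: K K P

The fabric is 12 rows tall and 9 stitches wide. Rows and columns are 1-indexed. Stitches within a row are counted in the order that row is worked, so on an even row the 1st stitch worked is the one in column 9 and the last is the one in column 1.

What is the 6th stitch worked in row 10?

Stitch:
K

Derivation:
For row 10: chart row = ((10-1) mod 6) + 1 = 4; this is a WS (even) row.
Chart row 4 tiled across columns 1-9: P YO P P YO P P YO P
Wrong side: read the tiled row from column 9 down to 1 and exchange K with P (leave YO, K2TOG).
Row 10 as worked: K YO K K YO K K YO K
Counting 6 along the worked row gives K.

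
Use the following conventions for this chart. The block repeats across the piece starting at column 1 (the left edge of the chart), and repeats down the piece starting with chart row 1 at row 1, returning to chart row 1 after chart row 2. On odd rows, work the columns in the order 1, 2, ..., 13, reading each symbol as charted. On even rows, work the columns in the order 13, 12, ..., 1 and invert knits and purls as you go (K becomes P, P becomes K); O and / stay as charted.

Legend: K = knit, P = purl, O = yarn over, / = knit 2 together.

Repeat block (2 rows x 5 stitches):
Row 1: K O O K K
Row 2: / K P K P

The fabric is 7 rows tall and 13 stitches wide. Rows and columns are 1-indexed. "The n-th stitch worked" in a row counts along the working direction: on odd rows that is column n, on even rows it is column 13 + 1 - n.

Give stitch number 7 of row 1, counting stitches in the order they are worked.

Row 1 uses chart row ((1-1) mod 2)+1 = 1. Row 1 is odd, so RS.
Chart row 1 tiled across columns 1-13: K O O K K K O O K K K O O
RS: work column 1 to column 13, symbols as charted — the tiled row is the row as worked.
The 7th stitch worked is O.

== STITCH ==
O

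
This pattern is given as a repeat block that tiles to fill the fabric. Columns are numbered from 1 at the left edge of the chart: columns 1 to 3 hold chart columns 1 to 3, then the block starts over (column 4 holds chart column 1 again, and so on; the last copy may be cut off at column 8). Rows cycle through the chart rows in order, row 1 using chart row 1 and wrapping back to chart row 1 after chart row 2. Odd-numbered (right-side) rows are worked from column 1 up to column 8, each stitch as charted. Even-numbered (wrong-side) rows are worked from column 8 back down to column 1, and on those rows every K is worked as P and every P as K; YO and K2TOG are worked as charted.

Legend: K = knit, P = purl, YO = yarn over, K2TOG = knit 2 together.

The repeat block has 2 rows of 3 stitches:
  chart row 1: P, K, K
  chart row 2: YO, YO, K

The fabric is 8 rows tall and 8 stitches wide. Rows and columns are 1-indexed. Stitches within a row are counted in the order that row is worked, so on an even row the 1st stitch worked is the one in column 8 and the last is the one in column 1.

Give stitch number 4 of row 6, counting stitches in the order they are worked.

Stitch:
YO

Derivation:
For row 6: chart row = ((6-1) mod 2) + 1 = 2; this is a WS (even) row.
Chart row 2 tiled across columns 1-8: YO YO K YO YO K YO YO
WS row: flip the tiled sequence (start at column 8) and apply K<->P; YO and K2TOG stay.
Row 6 as worked: YO YO P YO YO P YO YO
Counting 4 along the worked row gives YO.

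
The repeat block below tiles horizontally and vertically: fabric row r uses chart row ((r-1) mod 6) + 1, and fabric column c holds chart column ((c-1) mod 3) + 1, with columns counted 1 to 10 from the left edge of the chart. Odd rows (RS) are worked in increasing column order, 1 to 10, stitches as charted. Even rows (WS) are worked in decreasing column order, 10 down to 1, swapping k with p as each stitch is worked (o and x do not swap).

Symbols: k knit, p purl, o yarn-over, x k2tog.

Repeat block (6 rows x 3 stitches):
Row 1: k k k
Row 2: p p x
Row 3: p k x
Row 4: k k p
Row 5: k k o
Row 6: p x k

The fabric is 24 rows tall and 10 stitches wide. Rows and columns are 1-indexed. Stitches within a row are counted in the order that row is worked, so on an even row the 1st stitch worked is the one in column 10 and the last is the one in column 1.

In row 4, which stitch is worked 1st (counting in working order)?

Row 4 uses chart row ((4-1) mod 6)+1 = 4. Row 4 is even, so WS.
Chart row 4 tiled across columns 1-10: k k p k k p k k p k
WS row: flip the tiled sequence (start at column 10) and apply k<->p; o and x stay.
Row 4 as worked: p k p p k p p k p p
Stitch 1 in working order -> p

== STITCH ==
p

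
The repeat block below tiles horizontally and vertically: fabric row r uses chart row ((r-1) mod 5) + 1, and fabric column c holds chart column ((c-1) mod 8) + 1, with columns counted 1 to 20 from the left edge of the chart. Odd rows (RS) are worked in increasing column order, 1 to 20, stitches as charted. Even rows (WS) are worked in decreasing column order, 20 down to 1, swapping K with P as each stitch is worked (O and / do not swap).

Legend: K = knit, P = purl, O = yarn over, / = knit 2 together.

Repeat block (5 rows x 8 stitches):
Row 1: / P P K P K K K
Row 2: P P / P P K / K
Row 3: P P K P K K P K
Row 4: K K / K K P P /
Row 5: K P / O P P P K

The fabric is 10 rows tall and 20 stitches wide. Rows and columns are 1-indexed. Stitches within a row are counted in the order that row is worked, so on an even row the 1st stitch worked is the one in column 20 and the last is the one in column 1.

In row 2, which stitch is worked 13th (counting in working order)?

For row 2: chart row = ((2-1) mod 5) + 1 = 2; this is a WS (even) row.
Chart row 2 tiled across columns 1-20: P P / P P K / K P P / P P K / K P P / P
Wrong side: read the tiled row from column 20 down to 1 and exchange K with P (leave O, /).
Row 2 as worked: K / K K P / P K K / K K P / P K K / K K
Stitch 13 in working order -> P

Stitch:
P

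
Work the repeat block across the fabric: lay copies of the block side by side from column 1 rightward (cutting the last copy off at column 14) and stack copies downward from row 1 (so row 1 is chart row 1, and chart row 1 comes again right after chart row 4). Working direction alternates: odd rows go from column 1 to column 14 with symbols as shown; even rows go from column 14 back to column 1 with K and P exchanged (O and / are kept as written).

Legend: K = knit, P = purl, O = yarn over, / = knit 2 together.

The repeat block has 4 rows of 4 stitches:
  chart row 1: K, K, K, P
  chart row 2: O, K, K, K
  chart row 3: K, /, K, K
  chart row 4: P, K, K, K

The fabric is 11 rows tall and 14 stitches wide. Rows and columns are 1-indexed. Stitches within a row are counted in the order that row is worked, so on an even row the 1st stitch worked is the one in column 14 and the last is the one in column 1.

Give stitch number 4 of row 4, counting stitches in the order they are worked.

Result:
P

Derivation:
Row 4: (4-1) mod 4 = 3, so use chart row 4. Even row -> WS.
Chart row 4 tiled across columns 1-14: P K K K P K K K P K K K P K
WS: work from column 14 back to column 1 (reverse the tiled row), swapping K<->P (O and / unchanged).
Row 4 as worked: P K P P P K P P P K P P P K
Stitch 4 in working order -> P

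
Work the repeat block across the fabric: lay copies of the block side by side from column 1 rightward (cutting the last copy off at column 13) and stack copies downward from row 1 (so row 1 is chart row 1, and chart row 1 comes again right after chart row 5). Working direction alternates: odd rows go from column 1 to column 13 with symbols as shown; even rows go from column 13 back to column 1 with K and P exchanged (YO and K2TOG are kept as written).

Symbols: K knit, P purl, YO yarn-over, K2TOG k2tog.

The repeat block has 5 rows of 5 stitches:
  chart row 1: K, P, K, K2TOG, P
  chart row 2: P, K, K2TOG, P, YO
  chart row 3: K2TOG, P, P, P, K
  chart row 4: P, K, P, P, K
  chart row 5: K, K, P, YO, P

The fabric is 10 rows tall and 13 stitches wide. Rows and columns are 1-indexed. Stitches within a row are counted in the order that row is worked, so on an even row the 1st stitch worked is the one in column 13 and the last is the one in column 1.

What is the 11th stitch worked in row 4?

Stitch:
K

Derivation:
For row 4: chart row = ((4-1) mod 5) + 1 = 4; this is a WS (even) row.
Chart row 4 tiled across columns 1-13: P K P P K P K P P K P K P
Wrong side: read the tiled row from column 13 down to 1 and exchange K with P (leave YO, K2TOG).
Row 4 as worked: K P K P K K P K P K K P K
Counting 11 along the worked row gives K.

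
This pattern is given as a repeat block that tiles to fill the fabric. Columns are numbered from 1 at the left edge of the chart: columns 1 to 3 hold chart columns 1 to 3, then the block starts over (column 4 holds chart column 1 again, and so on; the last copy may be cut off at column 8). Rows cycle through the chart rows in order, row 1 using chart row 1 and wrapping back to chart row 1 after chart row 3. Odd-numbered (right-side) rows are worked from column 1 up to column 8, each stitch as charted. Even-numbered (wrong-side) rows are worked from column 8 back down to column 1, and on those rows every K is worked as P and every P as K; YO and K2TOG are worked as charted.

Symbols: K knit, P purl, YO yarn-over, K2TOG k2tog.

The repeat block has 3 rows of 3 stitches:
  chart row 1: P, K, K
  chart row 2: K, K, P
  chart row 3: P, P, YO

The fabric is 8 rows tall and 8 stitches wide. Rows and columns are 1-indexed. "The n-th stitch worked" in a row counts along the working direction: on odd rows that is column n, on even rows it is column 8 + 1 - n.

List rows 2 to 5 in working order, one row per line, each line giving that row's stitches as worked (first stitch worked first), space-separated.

== ROWS AS WORKED ==
P P K P P K P P
P P YO P P YO P P
P K P P K P P K
K K P K K P K K

Derivation:
Row 2: chart row 2, WS - tiled (columns 1-8): K K P K K P K K; work from column 8 back to 1 with K<->P swapped.
Row 3: chart row 3, RS - tile across columns 1-8 and work as-is.
Row 4: chart row 1, WS - tiled (columns 1-8): P K K P K K P K; work from column 8 back to 1 with K<->P swapped.
Row 5: chart row 2, RS - tile across columns 1-8 and work as-is.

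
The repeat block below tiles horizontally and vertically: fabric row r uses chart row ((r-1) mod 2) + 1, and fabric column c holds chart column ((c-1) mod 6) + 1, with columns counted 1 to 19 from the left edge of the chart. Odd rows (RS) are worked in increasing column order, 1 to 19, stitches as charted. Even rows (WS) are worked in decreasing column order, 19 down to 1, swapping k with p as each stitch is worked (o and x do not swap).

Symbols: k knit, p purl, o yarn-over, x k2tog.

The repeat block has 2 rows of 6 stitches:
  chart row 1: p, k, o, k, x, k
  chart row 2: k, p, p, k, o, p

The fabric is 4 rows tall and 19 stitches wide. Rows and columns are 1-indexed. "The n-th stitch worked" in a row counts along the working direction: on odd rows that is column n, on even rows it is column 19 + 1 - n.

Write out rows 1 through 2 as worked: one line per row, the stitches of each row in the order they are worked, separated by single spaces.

Row 1: chart row 1, RS - tile across columns 1-19 and work as-is.
Row 2: chart row 2, WS - tiled (columns 1-19): k p p k o p k p p k o p k p p k o p k; work from column 19 back to 1 with k<->p swapped.

== ROWS AS WORKED ==
p k o k x k p k o k x k p k o k x k p
p k o p k k p k o p k k p k o p k k p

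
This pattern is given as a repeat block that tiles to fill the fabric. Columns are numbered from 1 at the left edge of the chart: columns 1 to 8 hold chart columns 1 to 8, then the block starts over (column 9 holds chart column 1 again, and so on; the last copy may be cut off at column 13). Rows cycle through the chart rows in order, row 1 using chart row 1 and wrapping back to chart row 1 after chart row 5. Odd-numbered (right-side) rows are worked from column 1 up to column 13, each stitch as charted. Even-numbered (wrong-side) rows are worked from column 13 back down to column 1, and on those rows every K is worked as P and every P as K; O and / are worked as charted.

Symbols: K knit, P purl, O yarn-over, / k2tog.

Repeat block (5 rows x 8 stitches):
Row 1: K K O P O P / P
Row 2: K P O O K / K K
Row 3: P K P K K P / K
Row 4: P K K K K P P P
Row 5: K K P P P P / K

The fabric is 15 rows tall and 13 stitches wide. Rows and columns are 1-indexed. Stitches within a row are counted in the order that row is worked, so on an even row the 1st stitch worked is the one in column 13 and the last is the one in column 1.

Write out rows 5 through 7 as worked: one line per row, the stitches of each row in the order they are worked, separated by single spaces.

Row 5: chart row 5, RS - tile across columns 1-13 and work as-is.
Row 6: chart row 1, WS - tiled (columns 1-13): K K O P O P / P K K O P O; work from column 13 back to 1 with K<->P swapped.
Row 7: chart row 2, RS - tile across columns 1-13 and work as-is.

Rows as worked:
K K P P P P / K K K P P P
O K O P P K / K O K O P P
K P O O K / K K K P O O K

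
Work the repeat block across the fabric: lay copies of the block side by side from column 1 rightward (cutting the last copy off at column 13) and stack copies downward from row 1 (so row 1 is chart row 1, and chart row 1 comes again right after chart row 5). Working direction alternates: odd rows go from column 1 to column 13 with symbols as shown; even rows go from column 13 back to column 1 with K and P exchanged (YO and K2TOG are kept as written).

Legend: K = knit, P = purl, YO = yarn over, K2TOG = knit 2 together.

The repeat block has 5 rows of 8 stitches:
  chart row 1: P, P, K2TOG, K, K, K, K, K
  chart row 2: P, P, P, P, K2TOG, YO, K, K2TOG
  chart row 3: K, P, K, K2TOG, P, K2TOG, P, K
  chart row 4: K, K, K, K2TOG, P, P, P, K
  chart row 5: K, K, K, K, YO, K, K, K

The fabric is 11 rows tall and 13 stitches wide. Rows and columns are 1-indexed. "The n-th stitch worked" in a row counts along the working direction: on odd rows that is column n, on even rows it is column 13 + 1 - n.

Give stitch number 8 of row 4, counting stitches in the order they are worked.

Result:
K

Derivation:
Row 4 uses chart row ((4-1) mod 5)+1 = 4. Row 4 is even, so WS.
Chart row 4 tiled across columns 1-13: K K K K2TOG P P P K K K K K2TOG P
WS row: flip the tiled sequence (start at column 13) and apply K<->P; YO and K2TOG stay.
Row 4 as worked: K K2TOG P P P P K K K K2TOG P P P
Stitch 8 in working order -> K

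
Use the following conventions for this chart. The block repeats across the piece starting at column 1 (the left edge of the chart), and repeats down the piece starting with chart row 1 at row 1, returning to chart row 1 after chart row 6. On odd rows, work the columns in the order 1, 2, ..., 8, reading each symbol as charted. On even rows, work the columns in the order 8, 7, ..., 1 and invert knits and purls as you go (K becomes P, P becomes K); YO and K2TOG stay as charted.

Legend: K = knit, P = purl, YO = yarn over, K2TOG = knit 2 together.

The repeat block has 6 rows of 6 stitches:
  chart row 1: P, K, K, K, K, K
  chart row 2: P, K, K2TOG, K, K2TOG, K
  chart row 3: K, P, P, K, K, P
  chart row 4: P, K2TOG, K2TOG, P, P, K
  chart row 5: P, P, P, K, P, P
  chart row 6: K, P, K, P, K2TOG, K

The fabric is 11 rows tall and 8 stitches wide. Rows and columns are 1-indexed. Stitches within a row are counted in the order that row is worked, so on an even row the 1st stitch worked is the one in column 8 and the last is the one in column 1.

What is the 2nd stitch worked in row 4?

Stitch:
K

Derivation:
Row 4: (4-1) mod 6 = 3, so use chart row 4. Even row -> WS.
Chart row 4 tiled across columns 1-8: P K2TOG K2TOG P P K P K2TOG
Wrong side: read the tiled row from column 8 down to 1 and exchange K with P (leave YO, K2TOG).
Row 4 as worked: K2TOG K P K K K2TOG K2TOG K
The 2nd stitch worked is K.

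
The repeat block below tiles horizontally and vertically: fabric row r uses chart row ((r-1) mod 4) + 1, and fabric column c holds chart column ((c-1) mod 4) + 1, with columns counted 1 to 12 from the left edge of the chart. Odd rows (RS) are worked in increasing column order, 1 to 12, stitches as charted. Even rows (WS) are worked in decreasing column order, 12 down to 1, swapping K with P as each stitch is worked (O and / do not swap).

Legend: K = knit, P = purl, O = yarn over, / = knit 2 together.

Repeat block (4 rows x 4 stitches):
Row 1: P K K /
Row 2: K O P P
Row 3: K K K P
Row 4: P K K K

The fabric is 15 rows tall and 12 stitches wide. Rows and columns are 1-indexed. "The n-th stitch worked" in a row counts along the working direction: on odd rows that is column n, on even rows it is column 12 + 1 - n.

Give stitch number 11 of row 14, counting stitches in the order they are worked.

For row 14: chart row = ((14-1) mod 4) + 1 = 2; this is a WS (even) row.
Chart row 2 tiled across columns 1-12: K O P P K O P P K O P P
WS row: flip the tiled sequence (start at column 12) and apply K<->P; O and / stay.
Row 14 as worked: K K O P K K O P K K O P
The 11th stitch worked is O.

Result:
O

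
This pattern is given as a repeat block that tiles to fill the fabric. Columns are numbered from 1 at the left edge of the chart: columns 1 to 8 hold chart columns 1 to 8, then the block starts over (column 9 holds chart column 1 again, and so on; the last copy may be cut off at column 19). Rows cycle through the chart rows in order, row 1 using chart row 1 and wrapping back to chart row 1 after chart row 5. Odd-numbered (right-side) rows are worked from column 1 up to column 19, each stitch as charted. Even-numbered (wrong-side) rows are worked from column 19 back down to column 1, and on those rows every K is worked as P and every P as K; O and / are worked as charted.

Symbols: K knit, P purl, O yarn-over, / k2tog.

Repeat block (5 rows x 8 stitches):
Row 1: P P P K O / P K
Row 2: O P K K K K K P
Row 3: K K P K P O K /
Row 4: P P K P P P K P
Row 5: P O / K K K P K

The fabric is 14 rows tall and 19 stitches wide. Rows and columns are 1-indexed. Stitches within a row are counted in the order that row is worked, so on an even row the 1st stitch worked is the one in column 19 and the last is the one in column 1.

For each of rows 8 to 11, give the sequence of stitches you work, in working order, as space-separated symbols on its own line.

Row 8: chart row 3, WS - tiled (columns 1-19): K K P K P O K / K K P K P O K / K K P; work from column 19 back to 1 with K<->P swapped.
Row 9: chart row 4, RS - tile across columns 1-19 and work as-is.
Row 10: chart row 5, WS - tiled (columns 1-19): P O / K K K P K P O / K K K P K P O /; work from column 19 back to 1 with K<->P swapped.
Row 11: chart row 1, RS - tile across columns 1-19 and work as-is.

Result:
K P P / P O K P K P P / P O K P K P P
P P K P P P K P P P K P P P K P P P K
/ O K P K P P P / O K P K P P P / O K
P P P K O / P K P P P K O / P K P P P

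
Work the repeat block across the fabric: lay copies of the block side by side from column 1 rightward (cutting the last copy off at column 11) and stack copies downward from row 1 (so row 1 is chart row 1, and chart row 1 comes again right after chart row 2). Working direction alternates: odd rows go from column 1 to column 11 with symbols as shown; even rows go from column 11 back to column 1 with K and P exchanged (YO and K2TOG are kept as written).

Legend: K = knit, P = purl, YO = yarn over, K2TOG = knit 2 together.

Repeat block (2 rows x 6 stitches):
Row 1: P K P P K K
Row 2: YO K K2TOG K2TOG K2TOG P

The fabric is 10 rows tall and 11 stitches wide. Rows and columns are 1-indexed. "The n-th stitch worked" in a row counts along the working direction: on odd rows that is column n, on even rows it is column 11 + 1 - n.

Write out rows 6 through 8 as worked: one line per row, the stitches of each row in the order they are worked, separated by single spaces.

Row 6: chart row 2, WS - tiled (columns 1-11): YO K K2TOG K2TOG K2TOG P YO K K2TOG K2TOG K2TOG; work from column 11 back to 1 with K<->P swapped.
Row 7: chart row 1, RS - tile across columns 1-11 and work as-is.
Row 8: chart row 2, WS - tiled (columns 1-11): YO K K2TOG K2TOG K2TOG P YO K K2TOG K2TOG K2TOG; work from column 11 back to 1 with K<->P swapped.

== ROWS AS WORKED ==
K2TOG K2TOG K2TOG P YO K K2TOG K2TOG K2TOG P YO
P K P P K K P K P P K
K2TOG K2TOG K2TOG P YO K K2TOG K2TOG K2TOG P YO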